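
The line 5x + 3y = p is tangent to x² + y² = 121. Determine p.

Tangency holds when the distance from the centre (0, 0) to the line equals the radius 11:
|5·0 + 3·0 − p| / √34 = 11
|p| = 11√34.

p = ±11√34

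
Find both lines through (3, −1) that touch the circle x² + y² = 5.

x − 2y = 5 and 2x + y = 5

Write the tangent as mx − y + (−1 − m·(3)) = 0 and set its distance from the centre to √5:
[m·(−3) − (1)]² = 5(m² + 1)
2m² + 3m − 2 = 0, so m = 1/2 or m = −2.
Through (3, −1) these give x − 2y = 5 and 2x + y = 5.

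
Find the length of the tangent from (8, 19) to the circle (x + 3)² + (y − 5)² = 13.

With centre O = (−3, 5), |OP|² = 317 and r² = 13.
By the tangent–radius right angle, tangent length = √(|PO|² − r²) = √304 = 4√19.

4√19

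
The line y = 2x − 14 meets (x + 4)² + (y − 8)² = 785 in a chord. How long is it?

Substitute y = 2x − 14:
5x² − 80x − 285 = 0  ⟹  x² − 16x − 57 = 0
x = 19 or x = −3, giving (19, 24) and (−3, −20).
Chord length = distance between (19, 24) and (−3, −20) = √2420 = 22√5.

22√5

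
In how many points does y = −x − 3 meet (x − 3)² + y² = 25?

2

Substituting the line into the circle gives 2x² − 7 = 0.
Discriminant = (0)² − 4·2·(−7) = 56 > 0.
Two real roots: the line is a secant.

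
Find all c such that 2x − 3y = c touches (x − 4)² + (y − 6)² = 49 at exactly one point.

Tangency holds when the distance from the centre (4, 6) to the line equals the radius 7:
|2·4 − 3·6 − c| / √13 = 7
|c − (−10)| = 7√13.

c = −10 ± 7√13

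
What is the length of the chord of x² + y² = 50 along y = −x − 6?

Centre (0, 0), r² = 50. Perpendicular distance d from centre to line = |6| / √2 = 6/√2.
Chord = 2√(r² − d²) = 2·√(32) = 8√2.

8√2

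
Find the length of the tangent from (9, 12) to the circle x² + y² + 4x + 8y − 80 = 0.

√277

Centre (−2, −4), r² = 100. |PO|² = (11)² + (16)² = 377.
By the tangent–radius right angle, tangent length = √(|PO|² − r²) = √277.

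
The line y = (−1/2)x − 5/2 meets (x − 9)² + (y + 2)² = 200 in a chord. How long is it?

Centre (9, −2), r² = 200. Perpendicular distance d from centre to line = |10| / √5 = 10/√5.
Half the chord is √(r² − d²) = √(180), so the full chord is 12√5.

12√5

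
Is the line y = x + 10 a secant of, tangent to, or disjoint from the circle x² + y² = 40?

disjoint

Substituting the line into the circle gives 2x² + 20x + 60 = 0.
Discriminant = (20)² − 4·2·(60) = −80 < 0.
No real roots: the line does not meet the circle.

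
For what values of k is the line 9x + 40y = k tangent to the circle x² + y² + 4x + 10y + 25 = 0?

For a tangent, require d(centre, line) = r = 2.
|9·(−2) + 40·(−5) − k| / √1681 = 2
|k − (−218)| = 2·41, so k = −136 or k = −300.

k = −300 or k = −136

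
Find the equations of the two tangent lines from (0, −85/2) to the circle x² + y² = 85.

Write the tangent as mx − y + (−85/2 − m·(0)) = 0 and set its distance from the centre to √85:
(0m − (85/2))² = 85(m² + 1)
4m² − 81 = 0, so m = −9/2 or m = 9/2.
Through (0, −85/2) these give 9x + 2y = −85 and 9x − 2y = 85.

9x + 2y = −85 and 9x − 2y = 85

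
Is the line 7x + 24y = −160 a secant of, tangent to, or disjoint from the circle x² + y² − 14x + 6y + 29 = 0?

Centre (7, −3), r² = 29. Distance² from centre to line = (137)²/625 = 18769/625.
Since d² > r², the line lies outside the circle.

disjoint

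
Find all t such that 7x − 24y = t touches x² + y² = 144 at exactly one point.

For a tangent, require d(centre, line) = r = 12.
|7·0 − 24·0 − t| / √625 = 12
|t| = 12·25, so t = 300 or t = −300.

t = −300 or t = 300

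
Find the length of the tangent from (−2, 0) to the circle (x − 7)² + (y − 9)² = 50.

The centre is (7, 9) and r = 5√2. The square of the distance from P to the centre is 81 + 81 = 162.
By the tangent–radius right angle, tangent length = √(|PO|² − r²) = √112 = 4√7.

4√7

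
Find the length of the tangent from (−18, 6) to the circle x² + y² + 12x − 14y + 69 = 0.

With centre O = (−6, 7), |OP|² = 145 and r² = 16.
Power of the point: PT² = |PO|² − r² = 129, so PT = √129.

√129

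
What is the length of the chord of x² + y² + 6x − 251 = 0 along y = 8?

28

The distance from (−3, 0) to the line is 8, and r² = 260.
Chord = 2√(r² − d²) = 2·√(196) = 28.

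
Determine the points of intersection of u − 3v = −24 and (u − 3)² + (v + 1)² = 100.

Substitute v = (24 + u)/3:
10u² − 90 = 0  ⟹  u² − 9 = 0
u = 3 or u = −3, giving (3, 9) and (−3, 7).

(−3, 7) and (3, 9)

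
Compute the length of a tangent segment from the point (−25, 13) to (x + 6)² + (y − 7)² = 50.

√347

With centre O = (−6, 7), |OP|² = 397 and r² = 50.
Power of the point: PT² = |PO|² − r² = 347, so PT = √347.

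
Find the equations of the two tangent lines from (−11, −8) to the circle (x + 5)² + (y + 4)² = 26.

5x − y = −47 and x + 5y = −51

Let a tangent through (−11, −8) have slope m. Its distance from (−5, −4) must equal √26:
[m·(6) − (4)]² = 26(m² + 1)
5m² − 24m − 5 = 0, so m = 5 or m = −1/5.
With m = 5: 5x − y = −47. With m = −1/5: x + 5y = −51.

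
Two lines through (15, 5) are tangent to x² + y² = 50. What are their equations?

Let a tangent through (15, 5) have slope m. Its distance from (0, 0) must equal 5√2:
(−15m − (−5))² = 50(m² + 1)
7m² − 6m − 1 = 0, so m = 1 or m = −1/7.
With m = 1: x − y = 10. With m = −1/7: x + 7y = 50.

x − y = 10 and x + 7y = 50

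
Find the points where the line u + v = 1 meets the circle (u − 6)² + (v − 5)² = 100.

(−4, 5) and (6, −5)

Substitute v = −u + 1:
2u² − 4u − 48 = 0  ⟹  u² − 2u − 24 = 0
u = 6 or u = −4, giving (6, −5) and (−4, 5).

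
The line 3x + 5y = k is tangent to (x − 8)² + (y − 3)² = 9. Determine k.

For a tangent, require d(centre, line) = r = 3.
|3·8 + 5·3 − k| / √34 = 3
|k − (39)| = 3√34.

k = 39 ± 3√34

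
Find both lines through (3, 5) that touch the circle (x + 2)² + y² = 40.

Write the tangent as mx − y + (5 − m·(3)) = 0 and set its distance from the centre to 2√10:
(−5m − (−5))² = 40(m² + 1)
3m² + 10m + 3 = 0, so m = −1/3 or m = −3.
Through (3, 5) these give x + 3y = 18 and 3x + y = 14.

x + 3y = 18 and 3x + y = 14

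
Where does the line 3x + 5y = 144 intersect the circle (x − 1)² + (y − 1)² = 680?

From the line, y = (144 − 3x)/5. Substituting:
34x² − 884x + 2346 = 0  ⟹  x² − 26x + 69 = 0
x = 23 or x = 3, giving (23, 15) and (3, 27).

(3, 27) and (23, 15)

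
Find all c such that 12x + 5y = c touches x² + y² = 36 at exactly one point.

c = −78 or c = 78

Tangency holds when the distance from the centre (0, 0) to the line equals the radius 6:
|12·0 + 5·0 − c| / √169 = 6
|c| = 6·13, so c = 78 or c = −78.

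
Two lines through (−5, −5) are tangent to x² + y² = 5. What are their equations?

2x − y = −5 and x − 2y = 5

Let a tangent through (−5, −5) have slope m. Its distance from (0, 0) must equal √5:
(5m − (5))² = 5(m² + 1)
2m² − 5m + 2 = 0, so m = 2 or m = 1/2.
With m = 2: 2x − y = −5. With m = 1/2: x − 2y = 5.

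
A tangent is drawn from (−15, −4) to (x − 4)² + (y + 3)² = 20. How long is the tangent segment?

The centre is (4, −3) and r = 2√5. The square of the distance from P to the centre is 361 + 1 = 362.
By the tangent–radius right angle, tangent length = √(|PO|² − r²) = √342 = 3√38.

3√38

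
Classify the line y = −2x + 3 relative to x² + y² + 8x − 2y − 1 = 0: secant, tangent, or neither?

Substituting the line into the circle gives 5x² + 2 = 0.
Discriminant = (0)² − 4·5·(2) = −40 < 0.
No real roots: the line does not meet the circle.

neither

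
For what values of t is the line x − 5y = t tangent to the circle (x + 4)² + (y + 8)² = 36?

t = 36 ± 6√26

Tangency holds when the distance from the centre (−4, −8) to the line equals the radius 6:
|1·(−4) − 5·(−8) − t| / √26 = 6
|t − (36)| = 6√26.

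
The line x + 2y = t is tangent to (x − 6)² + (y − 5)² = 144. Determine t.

For a tangent, require d(centre, line) = r = 12.
|1·6 + 2·5 − t| / √5 = 12
|t − (16)| = 12√5.

t = 16 ± 12√5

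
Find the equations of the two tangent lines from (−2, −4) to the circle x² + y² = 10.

Let a tangent through (−2, −4) have slope m. Its distance from (0, 0) must equal √10:
[m·(2) − (4)]² = 10(m² + 1)
3m² + 8m − 3 = 0, so m = 1/3 or m = −3.
Through (−2, −4) these give x − 3y = 10 and 3x + y = −10.

x − 3y = 10 and 3x + y = −10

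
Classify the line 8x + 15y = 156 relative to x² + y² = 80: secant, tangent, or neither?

neither

Centre (0, 0), r² = 80. Distance² from centre to line = (−156)²/289 = 24336/289.
Since d² > r², the line lies outside the circle.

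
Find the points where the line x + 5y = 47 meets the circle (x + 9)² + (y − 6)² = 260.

(−23, 14) and (7, 8)

From the line, y = (47 − x)/5. Substituting:
26x² + 416x − 4186 = 0  ⟹  x² + 16x − 161 = 0
x = 7 or x = −23, giving (7, 8) and (−23, 14).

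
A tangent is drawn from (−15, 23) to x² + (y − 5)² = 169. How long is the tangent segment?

The centre is (0, 5) and r = 13. The square of the distance from P to the centre is 225 + 324 = 549.
Power of the point: PT² = |PO|² − r² = 380, so PT = 2√95.

2√95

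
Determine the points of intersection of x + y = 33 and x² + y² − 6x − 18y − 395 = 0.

Substitute y = −x + 33:
2x² − 54x + 100 = 0  ⟹  x² − 27x + 50 = 0
x = 25 or x = 2, giving (25, 8) and (2, 31).

(2, 31) and (25, 8)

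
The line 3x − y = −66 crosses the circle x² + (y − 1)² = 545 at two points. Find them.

Express y = 3x + 66 and substitute into the circle:
10x² + 390x + 3680 = 0  ⟹  x² + 39x + 368 = 0
x = −16 or x = −23, giving (−16, 18) and (−23, −3).

(−23, −3) and (−16, 18)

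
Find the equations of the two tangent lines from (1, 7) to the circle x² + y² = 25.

Let a tangent through (1, 7) have slope m. Its distance from (0, 0) must equal 5:
[m·(−1) − (−7)]² = 25(m² + 1)
12m² + 7m − 12 = 0, so m = −4/3 or m = 3/4.
With m = −4/3: 4x + 3y = 25. With m = 3/4: 3x − 4y = −25.

4x + 3y = 25 and 3x − 4y = −25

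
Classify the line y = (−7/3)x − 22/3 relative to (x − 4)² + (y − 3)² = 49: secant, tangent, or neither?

neither

d² = (7·4 + 3·3 − (−22))²/58 = 3481/58; r² = 49.
Since d² > r², the line lies outside the circle.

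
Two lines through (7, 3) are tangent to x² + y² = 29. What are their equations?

Let a tangent through (7, 3) have slope m. Its distance from (0, 0) must equal √29:
[m·(−7) − (−3)]² = 29(m² + 1)
10m² − 21m − 10 = 0, so m = 5/2 or m = −2/5.
Through (7, 3) these give 5x − 2y = 29 and 2x + 5y = 29.

5x − 2y = 29 and 2x + 5y = 29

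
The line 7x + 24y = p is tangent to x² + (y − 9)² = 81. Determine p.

p = −9 or p = 441

For a tangent, require d(centre, line) = r = 9.
|7·0 + 24·9 − p| / √625 = 9
|p − (216)| = 9·25, so p = 441 or p = −9.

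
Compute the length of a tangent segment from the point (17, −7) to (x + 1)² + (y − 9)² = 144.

The centre is (−1, 9) and r = 12. The square of the distance from P to the centre is 324 + 256 = 580.
By the tangent–radius right angle, tangent length = √(|PO|² − r²) = √436 = 2√109.

2√109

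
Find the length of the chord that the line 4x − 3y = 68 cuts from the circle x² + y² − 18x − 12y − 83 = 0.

From the line, y = (−68 + 4x)/3. Substituting:
25x² − 850x + 6325 = 0  ⟹  x² − 34x + 253 = 0
x = 23 or x = 11, giving (23, 8) and (11, −8).
Chord length = distance between (23, 8) and (11, −8) = √400 = 20.

20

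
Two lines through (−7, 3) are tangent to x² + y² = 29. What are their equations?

2x − 5y = −29 and 5x + 2y = −29

Let a tangent through (−7, 3) have slope m. Its distance from (0, 0) must equal √29:
[m·(7) − (−3)]² = 29(m² + 1)
10m² + 21m − 10 = 0, so m = 2/5 or m = −5/2.
With m = 2/5: 2x − 5y = −29. With m = −5/2: 5x + 2y = −29.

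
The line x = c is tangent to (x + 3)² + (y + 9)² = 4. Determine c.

The line touches the circle iff its distance from (−3, −9) is 2:
|1·(−3) + 0·(−9) − c| / √1 = 2
|c − (−3)| = 2, so c = −1 or c = −5.

c = −5 or c = −1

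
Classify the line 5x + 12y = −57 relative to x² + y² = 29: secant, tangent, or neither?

d² = (5·0 + 12·0 − (−57))²/169 = 3249/169; r² = 29.
Since d² < r², the line cuts the circle twice.

secant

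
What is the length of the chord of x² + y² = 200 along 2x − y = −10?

12√5

Substitute y = 2x + 10:
5x² + 40x − 100 = 0  ⟹  x² + 8x − 20 = 0
x = 2 or x = −10, giving (2, 14) and (−10, −10).
|(2, 14) − (−10, −10)| = √((12)² + (24)²) = 12√5.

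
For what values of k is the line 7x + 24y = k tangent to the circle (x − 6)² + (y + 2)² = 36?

k = −156 or k = 144

The line touches the circle iff its distance from (6, −2) is 6:
|7·6 + 24·(−2) − k| / √625 = 6
|k − (−6)| = 6·25, so k = 144 or k = −156.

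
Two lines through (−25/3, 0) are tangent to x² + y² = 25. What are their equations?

Write the tangent as mx − y + (0 − m·(−25/3)) = 0 and set its distance from the centre to 5:
(25/3m − (0))² = 25(m² + 1)
16m² − 9 = 0, so m = −3/4 or m = 3/4.
With m = −3/4: 3x + 4y = −25. With m = 3/4: 3x − 4y = −25.

3x + 4y = −25 and 3x − 4y = −25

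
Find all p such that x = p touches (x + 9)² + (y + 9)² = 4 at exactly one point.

p = −11 or p = −7

For a tangent, require d(centre, line) = r = 2.
|1·(−9) + 0·(−9) − p| / √1 = 2
|p − (−9)| = 2, so p = −7 or p = −11.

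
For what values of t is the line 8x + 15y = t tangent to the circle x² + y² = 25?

t = −85 or t = 85

For a tangent, require d(centre, line) = r = 5.
|8·0 + 15·0 − t| / √289 = 5
|t| = 5·17, so t = 85 or t = −85.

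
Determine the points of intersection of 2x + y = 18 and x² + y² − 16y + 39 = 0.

(3, 12) and (5, 8)

Express y = −2x + 18 and substitute into the circle:
5x² − 40x + 75 = 0  ⟹  x² − 8x + 15 = 0
x = 5 or x = 3, giving (5, 8) and (3, 12).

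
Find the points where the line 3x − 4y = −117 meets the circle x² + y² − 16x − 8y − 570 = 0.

(−11, 21) and (−3, 27)

Substitute y = (117 + 3x)/4:
25x² + 350x + 825 = 0  ⟹  x² + 14x + 33 = 0
x = −3 or x = −11, giving (−3, 27) and (−11, 21).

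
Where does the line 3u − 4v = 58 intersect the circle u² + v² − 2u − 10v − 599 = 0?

(−6, −19) and (26, 5)

From the line, v = (−58 + 3u)/4. Substituting:
25u² − 500u − 3900 = 0  ⟹  u² − 20u − 156 = 0
u = 26 or u = −6, giving (26, 5) and (−6, −19).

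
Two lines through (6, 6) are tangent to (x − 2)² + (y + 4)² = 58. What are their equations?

3x − 7y = −24 and 7x + 3y = 60

Let a tangent through (6, 6) have slope m. Its distance from (2, −4) must equal √58:
[m·(−4) − (−10)]² = 58(m² + 1)
21m² + 40m − 21 = 0, so m = 3/7 or m = −7/3.
With m = 3/7: 3x − 7y = −24. With m = −7/3: 7x + 3y = 60.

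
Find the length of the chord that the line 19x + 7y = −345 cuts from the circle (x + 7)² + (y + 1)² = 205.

√410

Express y = (−345 − 19x)/7 and substitute into the circle:
410x² + 13530x + 106600 = 0  ⟹  x² + 33x + 260 = 0
x = −13 or x = −20, giving (−13, −14) and (−20, 5).
|(−13, −14) − (−20, 5)| = √((7)² + (−19)²) = √410.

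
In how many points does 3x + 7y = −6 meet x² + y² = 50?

2

d² = (3·0 + 7·0 − (−6))²/58 = 18/29; r² = 50.
Since d² < r², the line cuts the circle twice.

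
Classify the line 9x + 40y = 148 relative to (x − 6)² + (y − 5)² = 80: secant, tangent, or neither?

Substituting the line into the circle gives 1681x² − 18264x − 67696 = 0.
Δ = 333573696 − (−455187904) = 788761600.
Two real roots: the line is a secant.

secant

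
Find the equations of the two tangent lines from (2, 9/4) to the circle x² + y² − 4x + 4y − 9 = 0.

Let a tangent through (2, 9/4) have slope m. Its distance from (2, −2) must equal √17:
[m·(0) − (−17/4)]² = 17(m² + 1)
16m² − 1 = 0, so m = −1/4 or m = 1/4.
With m = −1/4: x + 4y = 11. With m = 1/4: x − 4y = −7.

x + 4y = 11 and x − 4y = −7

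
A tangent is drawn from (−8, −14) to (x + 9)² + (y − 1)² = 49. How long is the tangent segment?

√177

The centre is (−9, 1) and r = 7. The square of the distance from P to the centre is 1 + 225 = 226.
Power of the point: PT² = |PO|² − r² = 177, so PT = √177.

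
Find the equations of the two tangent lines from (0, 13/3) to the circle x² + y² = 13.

A line y − (13/3) = m(x − (0)) is tangent when its distance from (0, 0) is √13:
(0m − (−13/3))² = 13(m² + 1)
9m² − 4 = 0, so m = 2/3 or m = −2/3.
Through (0, 13/3) these give 2x − 3y = −13 and 2x + 3y = 13.

2x − 3y = −13 and 2x + 3y = 13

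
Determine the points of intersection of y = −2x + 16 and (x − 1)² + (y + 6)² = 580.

From the line, y = −2x + 16. Substituting:
5x² − 90x − 95 = 0  ⟹  x² − 18x − 19 = 0
x = 19 or x = −1, giving (19, −22) and (−1, 18).

(−1, 18) and (19, −22)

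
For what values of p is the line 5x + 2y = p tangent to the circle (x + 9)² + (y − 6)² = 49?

p = −33 ± 7√29

The line touches the circle iff its distance from (−9, 6) is 7:
|5·(−9) + 2·6 − p| / √29 = 7
|p − (−33)| = 7√29.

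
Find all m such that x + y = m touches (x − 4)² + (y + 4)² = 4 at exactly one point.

m = ±2√2

The line touches the circle iff its distance from (4, −4) is 2:
|1·4 + 1·(−4) − m| / √2 = 2
|m| = 2√2.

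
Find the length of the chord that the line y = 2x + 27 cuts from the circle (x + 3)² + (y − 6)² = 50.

Express y = 2x + 27 and substitute into the circle:
5x² + 90x + 400 = 0  ⟹  x² + 18x + 80 = 0
x = −8 or x = −10, giving (−8, 11) and (−10, 7).
|(−8, 11) − (−10, 7)| = √((2)² + (4)²) = 2√5.

2√5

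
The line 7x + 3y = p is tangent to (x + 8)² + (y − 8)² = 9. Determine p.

p = −32 ± 3√58

Tangency holds when the distance from the centre (−8, 8) to the line equals the radius 3:
|7·(−8) + 3·8 − p| / √58 = 3
|p − (−32)| = 3√58.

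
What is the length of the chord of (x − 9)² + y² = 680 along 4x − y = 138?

4√17

The distance from (9, 0) to the line is 102/√17, and r² = 680.
Half the chord is √(r² − d²) = √(68), so the full chord is 4√17.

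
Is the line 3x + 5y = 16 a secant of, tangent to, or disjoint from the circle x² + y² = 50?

secant

d² = (3·0 + 5·0 − (16))²/34 = 128/17; r² = 50.
Since d² < r², the line cuts the circle twice.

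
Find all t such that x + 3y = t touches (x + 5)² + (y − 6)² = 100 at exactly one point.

t = 13 ± 10√10

The line touches the circle iff its distance from (−5, 6) is 10:
|1·(−5) + 3·6 − t| / √10 = 10
|t − (13)| = 10√10.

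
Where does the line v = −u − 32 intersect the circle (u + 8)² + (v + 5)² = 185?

(−19, −13) and (−16, −16)

Substitute v = −u − 32:
2u² + 70u + 608 = 0  ⟹  u² + 35u + 304 = 0
u = −16 or u = −19, giving (−16, −16) and (−19, −13).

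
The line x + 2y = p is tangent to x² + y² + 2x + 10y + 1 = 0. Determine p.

p = −11 ± 5√5

For a tangent, require d(centre, line) = r = 5.
|1·(−1) + 2·(−5) − p| / √5 = 5
|p − (−11)| = 5√5.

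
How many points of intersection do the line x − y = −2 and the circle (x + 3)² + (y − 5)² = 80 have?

Substituting the line into the circle gives 2x² − 62 = 0.
Discriminant = (0)² − 4·2·(−62) = 496 > 0.
Two real roots: the line is a secant.

2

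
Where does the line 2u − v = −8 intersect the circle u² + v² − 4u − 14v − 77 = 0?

Express v = 2u + 8 and substitute into the circle:
5u² − 125 = 0  ⟹  u² − 25 = 0
u = 5 or u = −5, giving (5, 18) and (−5, −2).

(−5, −2) and (5, 18)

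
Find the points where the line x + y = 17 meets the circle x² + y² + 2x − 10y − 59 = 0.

Substitute y = −x + 17:
2x² − 22x + 60 = 0  ⟹  x² − 11x + 30 = 0
x = 6 or x = 5, giving (6, 11) and (5, 12).

(5, 12) and (6, 11)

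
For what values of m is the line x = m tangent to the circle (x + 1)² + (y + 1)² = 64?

The line touches the circle iff its distance from (−1, −1) is 8:
|1·(−1) + 0·(−1) − m| / √1 = 8
|m − (−1)| = 8, so m = 7 or m = −9.

m = −9 or m = 7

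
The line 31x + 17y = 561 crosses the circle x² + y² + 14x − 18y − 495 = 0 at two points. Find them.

(0, 33) and (17, 2)

Express y = (561 − 31x)/17 and substitute into the circle:
1250x² − 21250x = 0  ⟹  x² − 17x = 0
x = 17 or x = 0, giving (17, 2) and (0, 33).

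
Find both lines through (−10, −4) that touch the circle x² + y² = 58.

3x + 7y = −58 and 7x − 3y = −58

A line y − (−4) = m(x − (−10)) is tangent when its distance from (0, 0) is √58:
[m·(10) − (4)]² = 58(m² + 1)
21m² − 40m − 21 = 0, so m = −3/7 or m = 7/3.
Through (−10, −4) these give 3x + 7y = −58 and 7x − 3y = −58.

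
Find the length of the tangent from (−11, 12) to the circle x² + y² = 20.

7√5

Centre (0, 0), r² = 20. |PO|² = (−11)² + (12)² = 265.
The tangent meets the radius at right angles, so tangent² = |PO|² − r² = 265 − 20 = 245.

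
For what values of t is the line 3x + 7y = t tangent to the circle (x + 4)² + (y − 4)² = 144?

t = 16 ± 12√58

For a tangent, require d(centre, line) = r = 12.
|3·(−4) + 7·4 − t| / √58 = 12
|t − (16)| = 12√58.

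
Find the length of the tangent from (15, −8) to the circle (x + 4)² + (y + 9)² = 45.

√317

With centre O = (−4, −9), |OP|² = 362 and r² = 45.
The tangent meets the radius at right angles, so tangent² = |PO|² − r² = 362 − 45 = 317.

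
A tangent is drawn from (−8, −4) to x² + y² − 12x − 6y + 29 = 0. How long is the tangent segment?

The centre is (6, 3) and r = 4. The square of the distance from P to the centre is 196 + 49 = 245.
Power of the point: PT² = |PO|² − r² = 229, so PT = √229.

√229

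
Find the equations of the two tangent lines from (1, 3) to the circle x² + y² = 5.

2x + y = 5 and x − 2y = −5

Write the tangent as mx − y + (3 − m·(1)) = 0 and set its distance from the centre to √5:
(−1m − (−3))² = 5(m² + 1)
2m² + 3m − 2 = 0, so m = −2 or m = 1/2.
With m = −2: 2x + y = 5. With m = 1/2: x − 2y = −5.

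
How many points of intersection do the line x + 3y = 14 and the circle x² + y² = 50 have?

Substituting the line into the circle gives 10x² − 28x − 254 = 0.
Discriminant = (−28)² − 4·10·(−254) = 10944 > 0.
Two real roots: the line is a secant.

2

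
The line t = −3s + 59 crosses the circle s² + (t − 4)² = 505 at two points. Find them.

Express t = −3s + 59 and substitute into the circle:
10s² − 330s + 2520 = 0  ⟹  s² − 33s + 252 = 0
s = 21 or s = 12, giving (21, −4) and (12, 23).

(12, 23) and (21, −4)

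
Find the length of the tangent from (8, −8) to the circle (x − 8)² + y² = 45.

√19

With centre O = (8, 0), |OP|² = 64 and r² = 45.
The tangent meets the radius at right angles, so tangent² = |PO|² − r² = 64 − 45 = 19.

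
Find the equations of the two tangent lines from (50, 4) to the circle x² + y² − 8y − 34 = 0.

x + 7y = 78 and x − 7y = 22

A line y − (4) = m(x − (50)) is tangent when its distance from (0, 4) is 5√2:
(−50m − (0))² = 50(m² + 1)
49m² − 1 = 0, so m = −1/7 or m = 1/7.
Through (50, 4) these give x + 7y = 78 and x − 7y = 22.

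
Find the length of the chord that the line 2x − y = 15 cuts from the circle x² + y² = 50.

2√5

Substitute y = 2x − 15:
5x² − 60x + 175 = 0  ⟹  x² − 12x + 35 = 0
x = 7 or x = 5, giving (7, −1) and (5, −5).
Chord length = distance between (7, −1) and (5, −5) = √20 = 2√5.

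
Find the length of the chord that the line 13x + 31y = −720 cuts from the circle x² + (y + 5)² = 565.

The distance from (0, −5) to the line is 565/√1130, and r² = 565.
Chord = 2√(r² − d²) = 2·√(565/2) = √1130.

√1130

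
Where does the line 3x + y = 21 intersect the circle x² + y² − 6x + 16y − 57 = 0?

(6, 3) and (12, −15)

From the line, y = −3x + 21. Substituting:
10x² − 180x + 720 = 0  ⟹  x² − 18x + 72 = 0
x = 12 or x = 6, giving (12, −15) and (6, 3).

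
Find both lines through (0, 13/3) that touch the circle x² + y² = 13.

2x + 3y = 13 and 2x − 3y = −13

Let a tangent through (0, 13/3) have slope m. Its distance from (0, 0) must equal √13:
(0m − (−13/3))² = 13(m² + 1)
9m² − 4 = 0, so m = −2/3 or m = 2/3.
Through (0, 13/3) these give 2x + 3y = 13 and 2x − 3y = −13.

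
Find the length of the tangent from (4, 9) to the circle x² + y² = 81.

The centre is (0, 0) and r = 9. The square of the distance from P to the centre is 16 + 81 = 97.
By the tangent–radius right angle, tangent length = √(|PO|² − r²) = √16 = 4.

4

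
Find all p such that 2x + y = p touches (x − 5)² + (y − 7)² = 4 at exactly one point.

Tangency holds when the distance from the centre (5, 7) to the line equals the radius 2:
|2·5 + 1·7 − p| / √5 = 2
|p − (17)| = 2√5.

p = 17 ± 2√5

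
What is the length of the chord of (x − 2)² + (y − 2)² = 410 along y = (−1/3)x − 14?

The distance from (2, 2) to the line is 50/√10, and r² = 410.
Half the chord is √(r² − d²) = √(160), so the full chord is 8√10.

8√10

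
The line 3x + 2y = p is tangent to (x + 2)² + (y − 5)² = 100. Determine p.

For a tangent, require d(centre, line) = r = 10.
|3·(−2) + 2·5 − p| / √13 = 10
|p − (4)| = 10√13.

p = 4 ± 10√13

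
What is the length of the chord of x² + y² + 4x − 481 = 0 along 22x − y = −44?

2√485

The distance from (−2, 0) to the line is 0/√485, and r² = 485.
Half the chord is √(r² − d²) = √(485), so the full chord is 2√485.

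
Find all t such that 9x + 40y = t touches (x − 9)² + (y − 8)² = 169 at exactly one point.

t = −132 or t = 934

For a tangent, require d(centre, line) = r = 13.
|9·9 + 40·8 − t| / √1681 = 13
|t − (401)| = 13·41, so t = 934 or t = −132.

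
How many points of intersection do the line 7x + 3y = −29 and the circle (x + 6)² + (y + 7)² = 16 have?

0

Substituting the line into the circle gives 58x² + 220x + 244 = 0.
Δ = 48400 − 56608 = −8208.
No real roots: the line does not meet the circle.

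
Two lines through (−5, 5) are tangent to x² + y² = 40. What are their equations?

Write the tangent as mx − y + (5 − m·(−5)) = 0 and set its distance from the centre to 2√10:
(5m − (−5))² = 40(m² + 1)
3m² − 10m + 3 = 0, so m = 3 or m = 1/3.
Through (−5, 5) these give 3x − y = −20 and x − 3y = −20.

3x − y = −20 and x − 3y = −20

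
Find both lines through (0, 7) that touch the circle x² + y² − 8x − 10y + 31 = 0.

A line y − (7) = m(x − (0)) is tangent when its distance from (4, 5) is √10:
(4m − (−2))² = 10(m² + 1)
3m² + 8m − 3 = 0, so m = 1/3 or m = −3.
With m = 1/3: x − 3y = −21. With m = −3: 3x + y = 7.

x − 3y = −21 and 3x + y = 7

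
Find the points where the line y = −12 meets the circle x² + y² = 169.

Express y = −12 and substitute into the circle:
x² − 25 = 0
x = 5 or x = −5, giving (5, −12) and (−5, −12).

(−5, −12) and (5, −12)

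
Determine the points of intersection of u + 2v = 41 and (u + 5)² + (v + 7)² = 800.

(−1, 21) and (15, 13)

From the line, v = (41 − u)/2. Substituting:
5u² − 70u − 75 = 0  ⟹  u² − 14u − 15 = 0
u = 15 or u = −1, giving (15, 13) and (−1, 21).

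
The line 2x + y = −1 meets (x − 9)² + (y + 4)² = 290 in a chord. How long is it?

The distance from (9, −4) to the line is 15/√5, and r² = 290.
Chord = 2√(r² − d²) = 2·√(245) = 14√5.

14√5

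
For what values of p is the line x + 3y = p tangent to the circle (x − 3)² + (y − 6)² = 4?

The line touches the circle iff its distance from (3, 6) is 2:
|1·3 + 3·6 − p| / √10 = 2
|p − (21)| = 2√10.

p = 21 ± 2√10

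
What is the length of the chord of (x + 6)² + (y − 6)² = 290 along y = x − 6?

16√2

From the line, y = x − 6. Substituting:
2x² − 12x − 110 = 0  ⟹  x² − 6x − 55 = 0
x = 11 or x = −5, giving (11, 5) and (−5, −11).
Chord length = distance between (11, 5) and (−5, −11) = √512 = 16√2.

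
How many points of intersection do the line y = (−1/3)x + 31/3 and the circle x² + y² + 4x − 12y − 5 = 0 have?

2

Centre (−2, 6), r² = 45. Distance² from centre to line = (−15)²/10 = 45/2.
Since d² < r², the line cuts the circle twice.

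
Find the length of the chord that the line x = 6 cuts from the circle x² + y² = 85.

14

Centre (0, 0), r² = 85. Perpendicular distance d from centre to line = |−6| / √1 = 6.
Chord = 2√(r² − d²) = 2·√(49) = 14.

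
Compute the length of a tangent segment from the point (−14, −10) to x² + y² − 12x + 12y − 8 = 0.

Centre (6, −6), r² = 80. |PO|² = (−20)² + (−4)² = 416.
Power of the point: PT² = |PO|² − r² = 336, so PT = 4√21.

4√21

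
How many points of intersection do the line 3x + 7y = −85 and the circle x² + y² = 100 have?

Centre (0, 0), r² = 100. Distance² from centre to line = (85)²/58 = 7225/58.
Since d² > r², the line lies outside the circle.

0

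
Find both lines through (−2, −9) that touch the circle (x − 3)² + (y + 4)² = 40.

3x + y = −15 and x + 3y = −29

A line y − (−9) = m(x − (−2)) is tangent when its distance from (3, −4) is 2√10:
(5m − (5))² = 40(m² + 1)
3m² + 10m + 3 = 0, so m = −3 or m = −1/3.
With m = −3: 3x + y = −15. With m = −1/3: x + 3y = −29.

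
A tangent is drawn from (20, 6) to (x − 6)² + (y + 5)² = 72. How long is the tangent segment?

7√5

The centre is (6, −5) and r = 6√2. The square of the distance from P to the centre is 196 + 121 = 317.
By the tangent–radius right angle, tangent length = √(|PO|² − r²) = √245 = 7√5.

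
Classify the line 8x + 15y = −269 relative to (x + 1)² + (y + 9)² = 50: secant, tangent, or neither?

neither

Centre (−1, −9), r² = 50. Distance² from centre to line = (126)²/289 = 15876/289.
Since d² > r², the line lies outside the circle.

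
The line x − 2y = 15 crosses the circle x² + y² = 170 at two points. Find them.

(−7, −11) and (13, −1)

From the line, y = (−15 + x)/2. Substituting:
5x² − 30x − 455 = 0  ⟹  x² − 6x − 91 = 0
x = 13 or x = −7, giving (13, −1) and (−7, −11).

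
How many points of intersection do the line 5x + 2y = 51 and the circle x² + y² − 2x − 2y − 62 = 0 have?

0

d² = (5·1 + 2·1 − (51))²/29 = 1936/29; r² = 64.
Since d² > r², the line lies outside the circle.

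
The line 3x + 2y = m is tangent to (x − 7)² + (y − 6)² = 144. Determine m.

Tangency holds when the distance from the centre (7, 6) to the line equals the radius 12:
|3·7 + 2·6 − m| / √13 = 12
|m − (33)| = 12√13.

m = 33 ± 12√13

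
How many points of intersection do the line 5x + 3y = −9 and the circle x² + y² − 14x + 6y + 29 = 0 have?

Substituting the line into the circle gives 34x² − 126x + 180 = 0.
Discriminant = (−126)² − 4·34·(180) = −8604 < 0.
No real roots: the line does not meet the circle.

0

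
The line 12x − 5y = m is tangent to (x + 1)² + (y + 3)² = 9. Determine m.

The line touches the circle iff its distance from (−1, −3) is 3:
|12·(−1) − 5·(−3) − m| / √169 = 3
|m − (3)| = 3·13, so m = 42 or m = −36.

m = −36 or m = 42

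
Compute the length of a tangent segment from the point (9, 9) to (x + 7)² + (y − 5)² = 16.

Centre (−7, 5), r² = 16. |PO|² = (16)² + (4)² = 272.
By the tangent–radius right angle, tangent length = √(|PO|² − r²) = √256 = 16.

16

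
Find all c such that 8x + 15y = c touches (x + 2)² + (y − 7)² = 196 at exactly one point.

c = −149 or c = 327

Tangency holds when the distance from the centre (−2, 7) to the line equals the radius 14:
|8·(−2) + 15·7 − c| / √289 = 14
|c − (89)| = 14·17, so c = 327 or c = −149.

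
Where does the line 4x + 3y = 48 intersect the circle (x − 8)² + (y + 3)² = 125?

(6, 8) and (18, −8)

Substitute y = (48 − 4x)/3:
25x² − 600x + 2700 = 0  ⟹  x² − 24x + 108 = 0
x = 18 or x = 6, giving (18, −8) and (6, 8).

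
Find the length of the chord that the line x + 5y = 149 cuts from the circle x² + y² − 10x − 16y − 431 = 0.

4√26

The distance from (5, 8) to the line is 104/√26, and r² = 520.
Half the chord is √(r² − d²) = √(104), so the full chord is 4√26.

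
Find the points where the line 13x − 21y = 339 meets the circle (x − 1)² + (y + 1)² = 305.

From the line, y = (−339 + 13x)/21. Substituting:
610x² − 9150x − 32940 = 0  ⟹  x² − 15x − 54 = 0
x = 18 or x = −3, giving (18, −5) and (−3, −18).

(−3, −18) and (18, −5)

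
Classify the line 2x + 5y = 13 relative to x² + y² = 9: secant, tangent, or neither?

secant

d² = (2·0 + 5·0 − (13))²/29 = 169/29; r² = 9.
Since d² < r², the line cuts the circle twice.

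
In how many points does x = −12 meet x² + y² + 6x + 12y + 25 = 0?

0

d² = (1·(−3) + 0·(−6) − (−12))² = 81; r² = 20.
Since d² > r², the line lies outside the circle.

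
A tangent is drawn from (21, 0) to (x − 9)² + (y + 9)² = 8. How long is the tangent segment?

With centre O = (9, −9), |OP|² = 225 and r² = 8.
The tangent meets the radius at right angles, so tangent² = |PO|² − r² = 225 − 8 = 217.

√217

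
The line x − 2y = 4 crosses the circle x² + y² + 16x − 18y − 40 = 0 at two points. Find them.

(−4, −4) and (0, −2)

From the line, y = (−4 + x)/2. Substituting:
5x² + 20x = 0  ⟹  x² + 4x = 0
x = 0 or x = −4, giving (0, −2) and (−4, −4).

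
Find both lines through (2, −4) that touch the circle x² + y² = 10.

x + 3y = −10 and 3x − y = 10

Let a tangent through (2, −4) have slope m. Its distance from (0, 0) must equal √10:
[m·(−2) − (4)]² = 10(m² + 1)
3m² − 8m − 3 = 0, so m = −1/3 or m = 3.
With m = −1/3: x + 3y = −10. With m = 3: 3x − y = 10.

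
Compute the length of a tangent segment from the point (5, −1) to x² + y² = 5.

√21

The centre is (0, 0) and r = √5. The square of the distance from P to the centre is 25 + 1 = 26.
By the tangent–radius right angle, tangent length = √(|PO|² − r²) = √21.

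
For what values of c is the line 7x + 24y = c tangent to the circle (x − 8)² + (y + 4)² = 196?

c = −390 or c = 310

The line touches the circle iff its distance from (8, −4) is 14:
|7·8 + 24·(−4) − c| / √625 = 14
|c − (−40)| = 14·25, so c = 310 or c = −390.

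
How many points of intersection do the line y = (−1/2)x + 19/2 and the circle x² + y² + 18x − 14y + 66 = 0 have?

2

Substituting the line into the circle gives 5x² + 62x + 93 = 0.
Discriminant = (62)² − 4·5·(93) = 1984 > 0.
Two real roots: the line is a secant.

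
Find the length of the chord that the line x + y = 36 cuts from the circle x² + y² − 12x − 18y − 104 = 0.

√2

Substitute y = −x + 36:
2x² − 66x + 544 = 0  ⟹  x² − 33x + 272 = 0
x = 17 or x = 16, giving (17, 19) and (16, 20).
|(17, 19) − (16, 20)| = √((1)² + (−1)²) = √2.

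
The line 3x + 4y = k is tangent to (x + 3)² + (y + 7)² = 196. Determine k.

Tangency holds when the distance from the centre (−3, −7) to the line equals the radius 14:
|3·(−3) + 4·(−7) − k| / √25 = 14
|k − (−37)| = 14·5, so k = 33 or k = −107.

k = −107 or k = 33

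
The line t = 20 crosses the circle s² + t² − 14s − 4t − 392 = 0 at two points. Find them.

From the line, t = 20. Substituting:
s² − 14s − 72 = 0
s = 18 or s = −4, giving (18, 20) and (−4, 20).

(−4, 20) and (18, 20)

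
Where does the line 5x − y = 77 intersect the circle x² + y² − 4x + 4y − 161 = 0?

Express y = 5x − 77 and substitute into the circle:
26x² − 754x + 5460 = 0  ⟹  x² − 29x + 210 = 0
x = 15 or x = 14, giving (15, −2) and (14, −7).

(14, −7) and (15, −2)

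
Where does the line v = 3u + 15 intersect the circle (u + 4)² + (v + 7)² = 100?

(−10, −15) and (−4, 3)

Substitute v = 3u + 15:
10u² + 140u + 400 = 0  ⟹  u² + 14u + 40 = 0
u = −4 or u = −10, giving (−4, 3) and (−10, −15).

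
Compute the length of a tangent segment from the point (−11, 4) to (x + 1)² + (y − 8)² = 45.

Centre (−1, 8), r² = 45. |PO|² = (−10)² + (−4)² = 116.
By the tangent–radius right angle, tangent length = √(|PO|² − r²) = √71.

√71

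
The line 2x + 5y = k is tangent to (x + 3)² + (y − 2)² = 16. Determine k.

k = 4 ± 4√29

The line touches the circle iff its distance from (−3, 2) is 4:
|2·(−3) + 5·2 − k| / √29 = 4
|k − (4)| = 4√29.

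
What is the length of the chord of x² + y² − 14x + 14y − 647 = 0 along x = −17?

Centre (7, −7), r² = 745. Perpendicular distance d from centre to line = |24| / √1 = 24.
Half the chord is √(r² − d²) = √(169), so the full chord is 26.

26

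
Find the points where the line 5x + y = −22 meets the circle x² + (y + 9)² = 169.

From the line, y = −5x − 22. Substituting:
26x² + 130x = 0  ⟹  x² + 5x = 0
x = 0 or x = −5, giving (0, −22) and (−5, 3).

(−5, 3) and (0, −22)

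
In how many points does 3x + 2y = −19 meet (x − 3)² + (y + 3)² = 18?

0

d² = (3·3 + 2·(−3) − (−19))²/13 = 484/13; r² = 18.
Since d² > r², the line lies outside the circle.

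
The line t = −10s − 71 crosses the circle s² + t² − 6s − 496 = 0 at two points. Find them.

Express t = −10s − 71 and substitute into the circle:
101s² + 1414s + 4545 = 0  ⟹  s² + 14s + 45 = 0
s = −5 or s = −9, giving (−5, −21) and (−9, 19).

(−9, 19) and (−5, −21)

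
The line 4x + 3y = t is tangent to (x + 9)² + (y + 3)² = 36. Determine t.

For a tangent, require d(centre, line) = r = 6.
|4·(−9) + 3·(−3) − t| / √25 = 6
|t − (−45)| = 6·5, so t = −15 or t = −75.

t = −75 or t = −15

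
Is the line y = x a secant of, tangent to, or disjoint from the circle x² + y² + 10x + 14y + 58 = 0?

secant

Centre (−5, −7), r² = 16. Distance² from centre to line = (2)²/2 = 2.
Since d² < r², the line cuts the circle twice.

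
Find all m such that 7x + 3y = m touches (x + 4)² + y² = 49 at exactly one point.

m = −28 ± 7√58

Tangency holds when the distance from the centre (−4, 0) to the line equals the radius 7:
|7·(−4) + 3·0 − m| / √58 = 7
|m − (−28)| = 7√58.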